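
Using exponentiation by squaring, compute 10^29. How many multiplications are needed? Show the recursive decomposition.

Computing 10^29 by squaring (build up from 10^1; each line after the first costs one multiplication):

10^1 = 10
10^2 = (10^1)^2 = 10^2 = 100
10^3 = 10 * 10^2 = 10 * 100 = 1000
10^6 = (10^3)^2 = 1000^2 = 1000000
10^7 = 10 * 10^6 = 10 * 1000000 = 10000000
10^14 = (10^7)^2 = 10000000^2 = 100000000000000
10^28 = (10^14)^2 = 100000000000000^2 = 10000000000000000000000000000
10^29 = 10 * 10^28 = 10 * 10000000000000000000000000000 = 100000000000000000000000000000

Result: 100000000000000000000000000000
Multiplications needed: 7 (7 lines after 10^1)

10^29 = 100000000000000000000000000000. Using exponentiation by squaring, this requires 7 multiplications. The key idea: if the exponent is even, square the half-power; if odd, multiply by the base once.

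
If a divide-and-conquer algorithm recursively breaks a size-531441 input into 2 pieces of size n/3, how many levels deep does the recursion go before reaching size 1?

For divide and conquer with division factor 3:

Problem sizes at each level:
Level 0: 531441
Level 1: 177147
Level 2: 59049
Level 3: 19683
Level 4: 6561
Level 5: 2187
Level 6: 729
Level 7: 243
Level 8: 81
Level 9: 27
Level 10: 9
Level 11: 3
Level 12: 1

The root is level 0 and the size-1 base case is level 12 (the tree spans levels 0 through 12, i.e. 13 levels counting the root), so the depth is the number of divisions: log_3(531441) = 12

The recursion tree depth is log_3(531441) = 12. At each level, the problem size is divided by 3, so it takes 12 divisions to reduce to a base case of size 1. The algorithm makes 2 recursive calls at each level.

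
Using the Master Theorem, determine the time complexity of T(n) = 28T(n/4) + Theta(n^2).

Master Theorem for T(n) = 28T(n/4) + O(n^2):

a = 28, b = 4, c = 2
log_b(a) = log_4(28) = 2.4037

Case 1: c = 2 < log_4(28) = 2.4037
T(n) = O(n^(log_4 28))

For T(n) = 28T(n/4) + O(n^2): log_4(28) = 2.4037. This is Case 1 of the Master Theorem (c < log_b(a), work dominated by leaves), giving O(n^(log_4 28)).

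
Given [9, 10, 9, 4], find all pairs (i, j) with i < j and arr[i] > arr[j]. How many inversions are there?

Finding inversions in [9, 10, 9, 4]:

(0, 3): arr[0]=9 > arr[3]=4
(1, 2): arr[1]=10 > arr[2]=9
(1, 3): arr[1]=10 > arr[3]=4
(2, 3): arr[2]=9 > arr[3]=4

Total inversions: 4

The array has 4 inversion(s): (0,3), (1,2), (1,3), (2,3). Each pair (i,j) satisfies i < j and arr[i] > arr[j].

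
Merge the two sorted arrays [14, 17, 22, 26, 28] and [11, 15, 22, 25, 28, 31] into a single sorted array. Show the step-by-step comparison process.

Merging process:

Compare 14 vs 11: take 11 from right. Merged: [11]
Compare 14 vs 15: take 14 from left. Merged: [11, 14]
Compare 17 vs 15: take 15 from right. Merged: [11, 14, 15]
Compare 17 vs 22: take 17 from left. Merged: [11, 14, 15, 17]
Compare 22 vs 22: take 22 from left. Merged: [11, 14, 15, 17, 22]
Compare 26 vs 22: take 22 from right. Merged: [11, 14, 15, 17, 22, 22]
Compare 26 vs 25: take 25 from right. Merged: [11, 14, 15, 17, 22, 22, 25]
Compare 26 vs 28: take 26 from left. Merged: [11, 14, 15, 17, 22, 22, 25, 26]
Compare 28 vs 28: take 28 from left. Merged: [11, 14, 15, 17, 22, 22, 25, 26, 28]
Append remaining from right: [28, 31]. Merged: [11, 14, 15, 17, 22, 22, 25, 26, 28, 28, 31]

Final merged array: [11, 14, 15, 17, 22, 22, 25, 26, 28, 28, 31]
Total comparisons: 9

The merged array is [11, 14, 15, 17, 22, 22, 25, 26, 28, 28, 31], requiring 9 comparisons. The merge step runs in O(n) time where n is the total number of elements.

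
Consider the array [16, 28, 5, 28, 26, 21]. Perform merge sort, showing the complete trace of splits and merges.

Merge sort trace:

Split: [16, 28, 5, 28, 26, 21] -> [16, 28, 5] and [28, 26, 21]
  Split: [16, 28, 5] -> [16] and [28, 5]
    Split: [28, 5] -> [28] and [5]
    Merge: [28] + [5] -> [5, 28]
  Merge: [16] + [5, 28] -> [5, 16, 28]
  Split: [28, 26, 21] -> [28] and [26, 21]
    Split: [26, 21] -> [26] and [21]
    Merge: [26] + [21] -> [21, 26]
  Merge: [28] + [21, 26] -> [21, 26, 28]
Merge: [5, 16, 28] + [21, 26, 28] -> [5, 16, 21, 26, 28, 28]

Final sorted array: [5, 16, 21, 26, 28, 28]

The merge sort proceeds by recursively splitting the array and merging sorted halves.
After all merges, the sorted array is [5, 16, 21, 26, 28, 28].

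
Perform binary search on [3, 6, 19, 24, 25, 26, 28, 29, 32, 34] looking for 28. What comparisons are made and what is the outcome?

Binary search for 28 in [3, 6, 19, 24, 25, 26, 28, 29, 32, 34]:

lo=0, hi=9, mid=4, arr[mid]=25 -> 25 < 28, search right half
lo=5, hi=9, mid=7, arr[mid]=29 -> 29 > 28, search left half
lo=5, hi=6, mid=5, arr[mid]=26 -> 26 < 28, search right half
lo=6, hi=6, mid=6, arr[mid]=28 -> Found target at index 6!

Binary search finds 28 at index 6 after 4 comparisons. The search repeatedly halves the search space by comparing with the middle element.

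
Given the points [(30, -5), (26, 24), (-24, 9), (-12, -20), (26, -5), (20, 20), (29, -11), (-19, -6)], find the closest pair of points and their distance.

Computing all pairwise distances among 8 points:

d((30, -5), (26, 24)) = 29.2746
d((30, -5), (-24, 9)) = 55.7853
d((30, -5), (-12, -20)) = 44.5982
d((30, -5), (26, -5)) = 4.0 <-- minimum
d((30, -5), (20, 20)) = 26.9258
d((30, -5), (29, -11)) = 6.0828
d((30, -5), (-19, -6)) = 49.0102
d((26, 24), (-24, 9)) = 52.2015
d((26, 24), (-12, -20)) = 58.1378
d((26, 24), (26, -5)) = 29.0
d((26, 24), (20, 20)) = 7.2111
d((26, 24), (29, -11)) = 35.1283
d((26, 24), (-19, -6)) = 54.0833
d((-24, 9), (-12, -20)) = 31.3847
d((-24, 9), (26, -5)) = 51.923
d((-24, 9), (20, 20)) = 45.3542
d((-24, 9), (29, -11)) = 56.648
d((-24, 9), (-19, -6)) = 15.8114
d((-12, -20), (26, -5)) = 40.8534
d((-12, -20), (20, 20)) = 51.225
d((-12, -20), (29, -11)) = 41.9762
d((-12, -20), (-19, -6)) = 15.6525
d((26, -5), (20, 20)) = 25.7099
d((26, -5), (29, -11)) = 6.7082
d((26, -5), (-19, -6)) = 45.0111
d((20, 20), (29, -11)) = 32.28
d((20, 20), (-19, -6)) = 46.8722
d((29, -11), (-19, -6)) = 48.2597

Closest pair: (30, -5) and (26, -5) with distance 4.0

The closest pair is (30, -5) and (26, -5) with Euclidean distance 4.0. For 8 points, brute-force pairwise comparison is shown above. For large n, the divide-and-conquer algorithm (sort by x, recurse on halves, check the dividing strip) achieves O(n log n).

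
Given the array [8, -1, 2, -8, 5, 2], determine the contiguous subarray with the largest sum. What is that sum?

Using Kadane's algorithm on [8, -1, 2, -8, 5, 2]:

Scanning through the array:
Position 1 (value -1): max_ending_here = 7, max_so_far = 8
Position 2 (value 2): max_ending_here = 9, max_so_far = 9
Position 3 (value -8): max_ending_here = 1, max_so_far = 9
Position 4 (value 5): max_ending_here = 6, max_so_far = 9
Position 5 (value 2): max_ending_here = 8, max_so_far = 9

Maximum subarray: [8, -1, 2]
Maximum sum: 9

The maximum subarray is [8, -1, 2] with sum 9. This subarray runs from index 0 to index 2.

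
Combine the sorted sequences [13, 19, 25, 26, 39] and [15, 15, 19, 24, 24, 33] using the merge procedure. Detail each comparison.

Merging process:

Compare 13 vs 15: take 13 from left. Merged: [13]
Compare 19 vs 15: take 15 from right. Merged: [13, 15]
Compare 19 vs 15: take 15 from right. Merged: [13, 15, 15]
Compare 19 vs 19: take 19 from left. Merged: [13, 15, 15, 19]
Compare 25 vs 19: take 19 from right. Merged: [13, 15, 15, 19, 19]
Compare 25 vs 24: take 24 from right. Merged: [13, 15, 15, 19, 19, 24]
Compare 25 vs 24: take 24 from right. Merged: [13, 15, 15, 19, 19, 24, 24]
Compare 25 vs 33: take 25 from left. Merged: [13, 15, 15, 19, 19, 24, 24, 25]
Compare 26 vs 33: take 26 from left. Merged: [13, 15, 15, 19, 19, 24, 24, 25, 26]
Compare 39 vs 33: take 33 from right. Merged: [13, 15, 15, 19, 19, 24, 24, 25, 26, 33]
Append remaining from left: [39]. Merged: [13, 15, 15, 19, 19, 24, 24, 25, 26, 33, 39]

Final merged array: [13, 15, 15, 19, 19, 24, 24, 25, 26, 33, 39]
Total comparisons: 10

The merged array is [13, 15, 15, 19, 19, 24, 24, 25, 26, 33, 39], requiring 10 comparisons. The merge step runs in O(n) time where n is the total number of elements.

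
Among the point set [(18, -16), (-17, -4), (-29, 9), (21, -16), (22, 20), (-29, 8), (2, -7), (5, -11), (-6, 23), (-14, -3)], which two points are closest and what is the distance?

Computing all pairwise distances among 10 points:

d((18, -16), (-17, -4)) = 37.0
d((18, -16), (-29, 9)) = 53.2353
d((18, -16), (21, -16)) = 3.0
d((18, -16), (22, 20)) = 36.2215
d((18, -16), (-29, 8)) = 52.7731
d((18, -16), (2, -7)) = 18.3576
d((18, -16), (5, -11)) = 13.9284
d((18, -16), (-6, 23)) = 45.793
d((18, -16), (-14, -3)) = 34.5398
d((-17, -4), (-29, 9)) = 17.6918
d((-17, -4), (21, -16)) = 39.8497
d((-17, -4), (22, 20)) = 45.793
d((-17, -4), (-29, 8)) = 16.9706
d((-17, -4), (2, -7)) = 19.2354
d((-17, -4), (5, -11)) = 23.0868
d((-17, -4), (-6, 23)) = 29.1548
d((-17, -4), (-14, -3)) = 3.1623
d((-29, 9), (21, -16)) = 55.9017
d((-29, 9), (22, 20)) = 52.1728
d((-29, 9), (-29, 8)) = 1.0 <-- minimum
d((-29, 9), (2, -7)) = 34.8855
d((-29, 9), (5, -11)) = 39.4462
d((-29, 9), (-6, 23)) = 26.9258
d((-29, 9), (-14, -3)) = 19.2094
d((21, -16), (22, 20)) = 36.0139
d((21, -16), (-29, 8)) = 55.4617
d((21, -16), (2, -7)) = 21.0238
d((21, -16), (5, -11)) = 16.7631
d((21, -16), (-6, 23)) = 47.4342
d((21, -16), (-14, -3)) = 37.3363
d((22, 20), (-29, 8)) = 52.3927
d((22, 20), (2, -7)) = 33.6006
d((22, 20), (5, -11)) = 35.3553
d((22, 20), (-6, 23)) = 28.1603
d((22, 20), (-14, -3)) = 42.72
d((-29, 8), (2, -7)) = 34.4384
d((-29, 8), (5, -11)) = 38.9487
d((-29, 8), (-6, 23)) = 27.4591
d((-29, 8), (-14, -3)) = 18.6011
d((2, -7), (5, -11)) = 5.0
d((2, -7), (-6, 23)) = 31.0483
d((2, -7), (-14, -3)) = 16.4924
d((5, -11), (-6, 23)) = 35.7351
d((5, -11), (-14, -3)) = 20.6155
d((-6, 23), (-14, -3)) = 27.2029

Closest pair: (-29, 9) and (-29, 8) with distance 1.0

The closest pair is (-29, 9) and (-29, 8) with Euclidean distance 1.0. For 10 points, brute-force pairwise comparison is shown above. For large n, the divide-and-conquer algorithm (sort by x, recurse on halves, check the dividing strip) achieves O(n log n).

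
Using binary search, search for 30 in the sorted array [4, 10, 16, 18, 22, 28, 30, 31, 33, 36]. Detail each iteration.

Binary search for 30 in [4, 10, 16, 18, 22, 28, 30, 31, 33, 36]:

lo=0, hi=9, mid=4, arr[mid]=22 -> 22 < 30, search right half
lo=5, hi=9, mid=7, arr[mid]=31 -> 31 > 30, search left half
lo=5, hi=6, mid=5, arr[mid]=28 -> 28 < 30, search right half
lo=6, hi=6, mid=6, arr[mid]=30 -> Found target at index 6!

Binary search finds 30 at index 6 after 4 comparisons. The search repeatedly halves the search space by comparing with the middle element.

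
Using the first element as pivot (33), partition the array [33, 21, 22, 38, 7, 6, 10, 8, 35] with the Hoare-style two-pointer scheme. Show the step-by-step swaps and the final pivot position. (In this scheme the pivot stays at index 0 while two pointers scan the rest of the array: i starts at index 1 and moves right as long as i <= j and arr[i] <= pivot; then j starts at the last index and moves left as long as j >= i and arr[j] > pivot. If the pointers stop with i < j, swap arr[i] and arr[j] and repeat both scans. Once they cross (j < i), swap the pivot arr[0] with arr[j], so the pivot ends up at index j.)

Hoare-style two-pointer partition with pivot = 33:

Initial array: [33, 21, 22, 38, 7, 6, 10, 8, 35]

Pointers start at i = 1, j = 8.
i stops at index 3 (arr[3]=38 > 33), j stops at index 7 (arr[7]=8 <= 33): swap arr[3] and arr[7], array becomes [33, 21, 22, 8, 7, 6, 10, 38, 35]
i ends at 7, j ends at 6: the pointers have crossed (j < i), so scanning stops.

Swap pivot arr[0] with arr[6] to place pivot at position 6: [10, 21, 22, 8, 7, 6, 33, 38, 35]
Pivot position: 6

After partitioning with pivot 33, the array becomes [10, 21, 22, 8, 7, 6, 33, 38, 35]. The pivot is placed at index 6. All elements to the left of the pivot are <= 33, and all elements to the right are > 33.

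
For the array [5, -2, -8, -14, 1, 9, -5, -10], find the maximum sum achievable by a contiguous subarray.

Using Kadane's algorithm on [5, -2, -8, -14, 1, 9, -5, -10]:

Scanning through the array:
Position 1 (value -2): max_ending_here = 3, max_so_far = 5
Position 2 (value -8): max_ending_here = -5, max_so_far = 5
Position 3 (value -14): max_ending_here = -14, max_so_far = 5
Position 4 (value 1): max_ending_here = 1, max_so_far = 5
Position 5 (value 9): max_ending_here = 10, max_so_far = 10
Position 6 (value -5): max_ending_here = 5, max_so_far = 10
Position 7 (value -10): max_ending_here = -5, max_so_far = 10

Maximum subarray: [1, 9]
Maximum sum: 10

The maximum subarray is [1, 9] with sum 10. This subarray runs from index 4 to index 5.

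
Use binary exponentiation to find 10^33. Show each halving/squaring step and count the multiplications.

Computing 10^33 by squaring (build up from 10^1; each line after the first costs one multiplication):

10^1 = 10
10^2 = (10^1)^2 = 10^2 = 100
10^4 = (10^2)^2 = 100^2 = 10000
10^8 = (10^4)^2 = 10000^2 = 100000000
10^16 = (10^8)^2 = 100000000^2 = 10000000000000000
10^32 = (10^16)^2 = 10000000000000000^2 = 100000000000000000000000000000000
10^33 = 10 * 10^32 = 10 * 100000000000000000000000000000000 = 1000000000000000000000000000000000

Result: 1000000000000000000000000000000000
Multiplications needed: 6 (6 lines after 10^1)

10^33 = 1000000000000000000000000000000000. Using exponentiation by squaring, this requires 6 multiplications. The key idea: if the exponent is even, square the half-power; if odd, multiply by the base once.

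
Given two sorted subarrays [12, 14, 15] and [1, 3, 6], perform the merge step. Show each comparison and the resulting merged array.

Merging process:

Compare 12 vs 1: take 1 from right. Merged: [1]
Compare 12 vs 3: take 3 from right. Merged: [1, 3]
Compare 12 vs 6: take 6 from right. Merged: [1, 3, 6]
Append remaining from left: [12, 14, 15]. Merged: [1, 3, 6, 12, 14, 15]

Final merged array: [1, 3, 6, 12, 14, 15]
Total comparisons: 3

The merged array is [1, 3, 6, 12, 14, 15], requiring 3 comparisons. The merge step runs in O(n) time where n is the total number of elements.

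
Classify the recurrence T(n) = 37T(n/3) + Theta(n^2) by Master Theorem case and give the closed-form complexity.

Master Theorem for T(n) = 37T(n/3) + O(n^2):

a = 37, b = 3, c = 2
log_b(a) = log_3(37) = 3.2868

Case 1: c = 2 < log_3(37) = 3.2868
T(n) = O(n^(log_3 37))

For T(n) = 37T(n/3) + O(n^2): log_3(37) = 3.2868. This is Case 1 of the Master Theorem (c < log_b(a), work dominated by leaves), giving O(n^(log_3 37)).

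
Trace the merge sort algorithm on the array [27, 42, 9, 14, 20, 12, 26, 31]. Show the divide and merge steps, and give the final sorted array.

Merge sort trace:

Split: [27, 42, 9, 14, 20, 12, 26, 31] -> [27, 42, 9, 14] and [20, 12, 26, 31]
  Split: [27, 42, 9, 14] -> [27, 42] and [9, 14]
    Split: [27, 42] -> [27] and [42]
    Merge: [27] + [42] -> [27, 42]
    Split: [9, 14] -> [9] and [14]
    Merge: [9] + [14] -> [9, 14]
  Merge: [27, 42] + [9, 14] -> [9, 14, 27, 42]
  Split: [20, 12, 26, 31] -> [20, 12] and [26, 31]
    Split: [20, 12] -> [20] and [12]
    Merge: [20] + [12] -> [12, 20]
    Split: [26, 31] -> [26] and [31]
    Merge: [26] + [31] -> [26, 31]
  Merge: [12, 20] + [26, 31] -> [12, 20, 26, 31]
Merge: [9, 14, 27, 42] + [12, 20, 26, 31] -> [9, 12, 14, 20, 26, 27, 31, 42]

Final sorted array: [9, 12, 14, 20, 26, 27, 31, 42]

The merge sort proceeds by recursively splitting the array and merging sorted halves.
After all merges, the sorted array is [9, 12, 14, 20, 26, 27, 31, 42].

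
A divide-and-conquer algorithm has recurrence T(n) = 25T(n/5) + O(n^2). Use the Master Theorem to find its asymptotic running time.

Master Theorem for T(n) = 25T(n/5) + O(n^2):

a = 25, b = 5, c = 2
log_b(a) = log_5(25) = 2.0000

Case 2: c = 2 = log_5(25) = 2.0000
T(n) = O(n^2 log n) = O(n^2 log n)

For T(n) = 25T(n/5) + O(n^2): log_5(25) = 2.0000. This is Case 2 of the Master Theorem (c = log_b(a), equal work at all levels), giving O(n^2 log n).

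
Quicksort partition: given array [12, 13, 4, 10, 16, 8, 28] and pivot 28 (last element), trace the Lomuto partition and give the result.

Lomuto partition with pivot = 28:

Initial array: [12, 13, 4, 10, 16, 8, 28]

arr[0]=12 <= 28: swap with position 0, array becomes [12, 13, 4, 10, 16, 8, 28]
arr[1]=13 <= 28: swap with position 1, array becomes [12, 13, 4, 10, 16, 8, 28]
arr[2]=4 <= 28: swap with position 2, array becomes [12, 13, 4, 10, 16, 8, 28]
arr[3]=10 <= 28: swap with position 3, array becomes [12, 13, 4, 10, 16, 8, 28]
arr[4]=16 <= 28: swap with position 4, array becomes [12, 13, 4, 10, 16, 8, 28]
arr[5]=8 <= 28: swap with position 5, array becomes [12, 13, 4, 10, 16, 8, 28]

Place pivot at position 6: [12, 13, 4, 10, 16, 8, 28]
Pivot position: 6

After partitioning with pivot 28, the array becomes [12, 13, 4, 10, 16, 8, 28]. The pivot is placed at index 6. All elements to the left of the pivot are <= 28, and all elements to the right are > 28.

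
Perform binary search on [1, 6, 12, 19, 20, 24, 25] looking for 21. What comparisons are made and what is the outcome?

Binary search for 21 in [1, 6, 12, 19, 20, 24, 25]:

lo=0, hi=6, mid=3, arr[mid]=19 -> 19 < 21, search right half
lo=4, hi=6, mid=5, arr[mid]=24 -> 24 > 21, search left half
lo=4, hi=4, mid=4, arr[mid]=20 -> 20 < 21, search right half
lo=5 > hi=4, target 21 not found

Binary search determines that 21 is not in the array after 3 comparisons. The search space was exhausted without finding the target.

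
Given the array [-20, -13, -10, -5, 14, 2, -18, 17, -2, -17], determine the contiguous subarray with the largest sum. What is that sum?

Using Kadane's algorithm on [-20, -13, -10, -5, 14, 2, -18, 17, -2, -17]:

Scanning through the array:
Position 1 (value -13): max_ending_here = -13, max_so_far = -13
Position 2 (value -10): max_ending_here = -10, max_so_far = -10
Position 3 (value -5): max_ending_here = -5, max_so_far = -5
Position 4 (value 14): max_ending_here = 14, max_so_far = 14
Position 5 (value 2): max_ending_here = 16, max_so_far = 16
Position 6 (value -18): max_ending_here = -2, max_so_far = 16
Position 7 (value 17): max_ending_here = 17, max_so_far = 17
Position 8 (value -2): max_ending_here = 15, max_so_far = 17
Position 9 (value -17): max_ending_here = -2, max_so_far = 17

Maximum subarray: [17]
Maximum sum: 17

The maximum subarray is [17] with sum 17. This subarray runs from index 7 to index 7.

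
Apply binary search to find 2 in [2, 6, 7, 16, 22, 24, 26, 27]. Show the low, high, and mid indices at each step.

Binary search for 2 in [2, 6, 7, 16, 22, 24, 26, 27]:

lo=0, hi=7, mid=3, arr[mid]=16 -> 16 > 2, search left half
lo=0, hi=2, mid=1, arr[mid]=6 -> 6 > 2, search left half
lo=0, hi=0, mid=0, arr[mid]=2 -> Found target at index 0!

Binary search finds 2 at index 0 after 3 comparisons. The search repeatedly halves the search space by comparing with the middle element.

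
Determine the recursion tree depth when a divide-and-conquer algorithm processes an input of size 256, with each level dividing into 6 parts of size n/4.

For divide and conquer with division factor 4:

Problem sizes at each level:
Level 0: 256
Level 1: 64
Level 2: 16
Level 3: 4
Level 4: 1

The root is level 0 and the size-1 base case is level 4 (the tree spans levels 0 through 4, i.e. 5 levels counting the root), so the depth is the number of divisions: log_4(256) = 4

The recursion tree depth is log_4(256) = 4. At each level, the problem size is divided by 4, so it takes 4 divisions to reduce to a base case of size 1. The algorithm makes 6 recursive calls at each level.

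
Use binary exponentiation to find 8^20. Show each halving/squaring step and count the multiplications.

Computing 8^20 by squaring (build up from 8^1; each line after the first costs one multiplication):

8^1 = 8
8^2 = (8^1)^2 = 8^2 = 64
8^4 = (8^2)^2 = 64^2 = 4096
8^5 = 8 * 8^4 = 8 * 4096 = 32768
8^10 = (8^5)^2 = 32768^2 = 1073741824
8^20 = (8^10)^2 = 1073741824^2 = 1152921504606846976

Result: 1152921504606846976
Multiplications needed: 5 (5 lines after 8^1)

8^20 = 1152921504606846976. Using exponentiation by squaring, this requires 5 multiplications. The key idea: if the exponent is even, square the half-power; if odd, multiply by the base once.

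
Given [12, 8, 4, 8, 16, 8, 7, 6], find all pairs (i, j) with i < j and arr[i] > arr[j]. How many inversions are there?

Finding inversions in [12, 8, 4, 8, 16, 8, 7, 6]:

(0, 1): arr[0]=12 > arr[1]=8
(0, 2): arr[0]=12 > arr[2]=4
(0, 3): arr[0]=12 > arr[3]=8
(0, 5): arr[0]=12 > arr[5]=8
(0, 6): arr[0]=12 > arr[6]=7
(0, 7): arr[0]=12 > arr[7]=6
(1, 2): arr[1]=8 > arr[2]=4
(1, 6): arr[1]=8 > arr[6]=7
(1, 7): arr[1]=8 > arr[7]=6
(3, 6): arr[3]=8 > arr[6]=7
(3, 7): arr[3]=8 > arr[7]=6
(4, 5): arr[4]=16 > arr[5]=8
(4, 6): arr[4]=16 > arr[6]=7
(4, 7): arr[4]=16 > arr[7]=6
(5, 6): arr[5]=8 > arr[6]=7
(5, 7): arr[5]=8 > arr[7]=6
(6, 7): arr[6]=7 > arr[7]=6

Total inversions: 17

The array has 17 inversion(s): (0,1), (0,2), (0,3), (0,5), (0,6), (0,7), (1,2), (1,6), (1,7), (3,6), (3,7), (4,5), (4,6), (4,7), (5,6), (5,7), (6,7). Each pair (i,j) satisfies i < j and arr[i] > arr[j].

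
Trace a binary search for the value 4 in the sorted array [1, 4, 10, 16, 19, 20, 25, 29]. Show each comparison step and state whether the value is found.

Binary search for 4 in [1, 4, 10, 16, 19, 20, 25, 29]:

lo=0, hi=7, mid=3, arr[mid]=16 -> 16 > 4, search left half
lo=0, hi=2, mid=1, arr[mid]=4 -> Found target at index 1!

Binary search finds 4 at index 1 after 2 comparisons. The search repeatedly halves the search space by comparing with the middle element.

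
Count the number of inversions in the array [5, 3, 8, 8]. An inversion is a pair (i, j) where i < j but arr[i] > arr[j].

Finding inversions in [5, 3, 8, 8]:

(0, 1): arr[0]=5 > arr[1]=3

Total inversions: 1

The array has 1 inversion(s): (0,1). Each pair (i,j) satisfies i < j and arr[i] > arr[j].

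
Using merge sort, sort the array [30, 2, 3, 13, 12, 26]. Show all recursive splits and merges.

Merge sort trace:

Split: [30, 2, 3, 13, 12, 26] -> [30, 2, 3] and [13, 12, 26]
  Split: [30, 2, 3] -> [30] and [2, 3]
    Split: [2, 3] -> [2] and [3]
    Merge: [2] + [3] -> [2, 3]
  Merge: [30] + [2, 3] -> [2, 3, 30]
  Split: [13, 12, 26] -> [13] and [12, 26]
    Split: [12, 26] -> [12] and [26]
    Merge: [12] + [26] -> [12, 26]
  Merge: [13] + [12, 26] -> [12, 13, 26]
Merge: [2, 3, 30] + [12, 13, 26] -> [2, 3, 12, 13, 26, 30]

Final sorted array: [2, 3, 12, 13, 26, 30]

The merge sort proceeds by recursively splitting the array and merging sorted halves.
After all merges, the sorted array is [2, 3, 12, 13, 26, 30].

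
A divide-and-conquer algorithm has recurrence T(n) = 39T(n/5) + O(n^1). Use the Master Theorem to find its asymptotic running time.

Master Theorem for T(n) = 39T(n/5) + O(n^1):

a = 39, b = 5, c = 1
log_b(a) = log_5(39) = 2.2763

Case 1: c = 1 < log_5(39) = 2.2763
T(n) = O(n^(log_5 39))

For T(n) = 39T(n/5) + O(n^1): log_5(39) = 2.2763. This is Case 1 of the Master Theorem (c < log_b(a), work dominated by leaves), giving O(n^(log_5 39)).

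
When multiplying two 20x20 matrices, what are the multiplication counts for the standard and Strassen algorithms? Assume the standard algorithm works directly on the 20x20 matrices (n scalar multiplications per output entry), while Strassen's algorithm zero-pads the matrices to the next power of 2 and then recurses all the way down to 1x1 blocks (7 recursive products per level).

Matrix multiplication for 20x20 matrices:

Strassen's algorithm requires power-of-2 dimensions. Pad 20x20 to 32x32 (next power of 2).

Standard algorithm: 20^3 = 8000 multiplications
Strassen's algorithm: 7^(log2(32)) = 7^5 = 16807 multiplications
Difference: 8000 - 16807 = -8807 (Strassen uses MORE here due to padding overhead — for small or just-over-power-of-2 n, padding can outweigh the per-level savings)

Standard: 8000 multiplications (20^3). Strassen: 16807 multiplications (7^5, after padding to 32x32). Strassen reduces 8 recursive multiplications to 7 at each level.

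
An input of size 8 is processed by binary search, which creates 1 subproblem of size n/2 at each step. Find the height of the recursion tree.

For divide and conquer with division factor 2:

Problem sizes at each level:
Level 0: 8
Level 1: 4
Level 2: 2
Level 3: 1

The root is level 0 and the size-1 base case is level 3 (the tree spans levels 0 through 3, i.e. 4 levels counting the root), so the depth is the number of divisions: log_2(8) = 3

The recursion tree depth is log_2(8) = 3. At each level, the problem size is divided by 2, so it takes 3 divisions to reduce to a base case of size 1. The algorithm makes 1 recursive call at each level.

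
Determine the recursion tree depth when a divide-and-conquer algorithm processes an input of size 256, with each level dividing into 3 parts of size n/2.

For divide and conquer with division factor 2:

Problem sizes at each level:
Level 0: 256
Level 1: 128
Level 2: 64
Level 3: 32
Level 4: 16
Level 5: 8
Level 6: 4
Level 7: 2
Level 8: 1

The root is level 0 and the size-1 base case is level 8 (the tree spans levels 0 through 8, i.e. 9 levels counting the root), so the depth is the number of divisions: log_2(256) = 8

The recursion tree depth is log_2(256) = 8. At each level, the problem size is divided by 2, so it takes 8 divisions to reduce to a base case of size 1. The algorithm makes 3 recursive calls at each level.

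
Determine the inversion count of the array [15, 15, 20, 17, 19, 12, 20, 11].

Finding inversions in [15, 15, 20, 17, 19, 12, 20, 11]:

(0, 5): arr[0]=15 > arr[5]=12
(0, 7): arr[0]=15 > arr[7]=11
(1, 5): arr[1]=15 > arr[5]=12
(1, 7): arr[1]=15 > arr[7]=11
(2, 3): arr[2]=20 > arr[3]=17
(2, 4): arr[2]=20 > arr[4]=19
(2, 5): arr[2]=20 > arr[5]=12
(2, 7): arr[2]=20 > arr[7]=11
(3, 5): arr[3]=17 > arr[5]=12
(3, 7): arr[3]=17 > arr[7]=11
(4, 5): arr[4]=19 > arr[5]=12
(4, 7): arr[4]=19 > arr[7]=11
(5, 7): arr[5]=12 > arr[7]=11
(6, 7): arr[6]=20 > arr[7]=11

Total inversions: 14

The array has 14 inversion(s): (0,5), (0,7), (1,5), (1,7), (2,3), (2,4), (2,5), (2,7), (3,5), (3,7), (4,5), (4,7), (5,7), (6,7). Each pair (i,j) satisfies i < j and arr[i] > arr[j].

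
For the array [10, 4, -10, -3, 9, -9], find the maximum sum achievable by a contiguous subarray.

Using Kadane's algorithm on [10, 4, -10, -3, 9, -9]:

Scanning through the array:
Position 1 (value 4): max_ending_here = 14, max_so_far = 14
Position 2 (value -10): max_ending_here = 4, max_so_far = 14
Position 3 (value -3): max_ending_here = 1, max_so_far = 14
Position 4 (value 9): max_ending_here = 10, max_so_far = 14
Position 5 (value -9): max_ending_here = 1, max_so_far = 14

Maximum subarray: [10, 4]
Maximum sum: 14

The maximum subarray is [10, 4] with sum 14. This subarray runs from index 0 to index 1.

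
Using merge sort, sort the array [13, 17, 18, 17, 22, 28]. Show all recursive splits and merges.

Merge sort trace:

Split: [13, 17, 18, 17, 22, 28] -> [13, 17, 18] and [17, 22, 28]
  Split: [13, 17, 18] -> [13] and [17, 18]
    Split: [17, 18] -> [17] and [18]
    Merge: [17] + [18] -> [17, 18]
  Merge: [13] + [17, 18] -> [13, 17, 18]
  Split: [17, 22, 28] -> [17] and [22, 28]
    Split: [22, 28] -> [22] and [28]
    Merge: [22] + [28] -> [22, 28]
  Merge: [17] + [22, 28] -> [17, 22, 28]
Merge: [13, 17, 18] + [17, 22, 28] -> [13, 17, 17, 18, 22, 28]

Final sorted array: [13, 17, 17, 18, 22, 28]

The merge sort proceeds by recursively splitting the array and merging sorted halves.
After all merges, the sorted array is [13, 17, 17, 18, 22, 28].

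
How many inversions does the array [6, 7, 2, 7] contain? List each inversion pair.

Finding inversions in [6, 7, 2, 7]:

(0, 2): arr[0]=6 > arr[2]=2
(1, 2): arr[1]=7 > arr[2]=2

Total inversions: 2

The array has 2 inversion(s): (0,2), (1,2). Each pair (i,j) satisfies i < j and arr[i] > arr[j].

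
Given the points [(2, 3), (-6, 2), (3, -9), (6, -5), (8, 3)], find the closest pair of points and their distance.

Computing all pairwise distances among 5 points:

d((2, 3), (-6, 2)) = 8.0623
d((2, 3), (3, -9)) = 12.0416
d((2, 3), (6, -5)) = 8.9443
d((2, 3), (8, 3)) = 6.0
d((-6, 2), (3, -9)) = 14.2127
d((-6, 2), (6, -5)) = 13.8924
d((-6, 2), (8, 3)) = 14.0357
d((3, -9), (6, -5)) = 5.0 <-- minimum
d((3, -9), (8, 3)) = 13.0
d((6, -5), (8, 3)) = 8.2462

Closest pair: (3, -9) and (6, -5) with distance 5.0

The closest pair is (3, -9) and (6, -5) with Euclidean distance 5.0. For 5 points, brute-force pairwise comparison is shown above. For large n, the divide-and-conquer algorithm (sort by x, recurse on halves, check the dividing strip) achieves O(n log n).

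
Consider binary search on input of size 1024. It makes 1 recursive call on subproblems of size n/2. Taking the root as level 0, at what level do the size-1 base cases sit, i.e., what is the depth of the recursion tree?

For divide and conquer with division factor 2:

Problem sizes at each level:
Level 0: 1024
Level 1: 512
Level 2: 256
Level 3: 128
Level 4: 64
Level 5: 32
Level 6: 16
Level 7: 8
Level 8: 4
Level 9: 2
Level 10: 1

The root is level 0 and the size-1 base case is level 10 (the tree spans levels 0 through 10, i.e. 11 levels counting the root), so the depth is the number of divisions: log_2(1024) = 10

The recursion tree depth is log_2(1024) = 10. At each level, the problem size is divided by 2, so it takes 10 divisions to reduce to a base case of size 1. The algorithm makes 1 recursive call at each level.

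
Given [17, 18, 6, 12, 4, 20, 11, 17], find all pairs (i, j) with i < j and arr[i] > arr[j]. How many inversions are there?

Finding inversions in [17, 18, 6, 12, 4, 20, 11, 17]:

(0, 2): arr[0]=17 > arr[2]=6
(0, 3): arr[0]=17 > arr[3]=12
(0, 4): arr[0]=17 > arr[4]=4
(0, 6): arr[0]=17 > arr[6]=11
(1, 2): arr[1]=18 > arr[2]=6
(1, 3): arr[1]=18 > arr[3]=12
(1, 4): arr[1]=18 > arr[4]=4
(1, 6): arr[1]=18 > arr[6]=11
(1, 7): arr[1]=18 > arr[7]=17
(2, 4): arr[2]=6 > arr[4]=4
(3, 4): arr[3]=12 > arr[4]=4
(3, 6): arr[3]=12 > arr[6]=11
(5, 6): arr[5]=20 > arr[6]=11
(5, 7): arr[5]=20 > arr[7]=17

Total inversions: 14

The array has 14 inversion(s): (0,2), (0,3), (0,4), (0,6), (1,2), (1,3), (1,4), (1,6), (1,7), (2,4), (3,4), (3,6), (5,6), (5,7). Each pair (i,j) satisfies i < j and arr[i] > arr[j].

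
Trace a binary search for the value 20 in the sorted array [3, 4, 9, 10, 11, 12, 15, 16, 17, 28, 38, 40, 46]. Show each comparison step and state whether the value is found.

Binary search for 20 in [3, 4, 9, 10, 11, 12, 15, 16, 17, 28, 38, 40, 46]:

lo=0, hi=12, mid=6, arr[mid]=15 -> 15 < 20, search right half
lo=7, hi=12, mid=9, arr[mid]=28 -> 28 > 20, search left half
lo=7, hi=8, mid=7, arr[mid]=16 -> 16 < 20, search right half
lo=8, hi=8, mid=8, arr[mid]=17 -> 17 < 20, search right half
lo=9 > hi=8, target 20 not found

Binary search determines that 20 is not in the array after 4 comparisons. The search space was exhausted without finding the target.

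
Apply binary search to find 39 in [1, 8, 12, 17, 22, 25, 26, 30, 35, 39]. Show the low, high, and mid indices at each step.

Binary search for 39 in [1, 8, 12, 17, 22, 25, 26, 30, 35, 39]:

lo=0, hi=9, mid=4, arr[mid]=22 -> 22 < 39, search right half
lo=5, hi=9, mid=7, arr[mid]=30 -> 30 < 39, search right half
lo=8, hi=9, mid=8, arr[mid]=35 -> 35 < 39, search right half
lo=9, hi=9, mid=9, arr[mid]=39 -> Found target at index 9!

Binary search finds 39 at index 9 after 4 comparisons. The search repeatedly halves the search space by comparing with the middle element.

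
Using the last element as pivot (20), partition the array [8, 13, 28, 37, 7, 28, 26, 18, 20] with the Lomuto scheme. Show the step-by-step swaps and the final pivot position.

Lomuto partition with pivot = 20:

Initial array: [8, 13, 28, 37, 7, 28, 26, 18, 20]

arr[0]=8 <= 20: swap with position 0, array becomes [8, 13, 28, 37, 7, 28, 26, 18, 20]
arr[1]=13 <= 20: swap with position 1, array becomes [8, 13, 28, 37, 7, 28, 26, 18, 20]
arr[2]=28 > 20: no swap
arr[3]=37 > 20: no swap
arr[4]=7 <= 20: swap with position 2, array becomes [8, 13, 7, 37, 28, 28, 26, 18, 20]
arr[5]=28 > 20: no swap
arr[6]=26 > 20: no swap
arr[7]=18 <= 20: swap with position 3, array becomes [8, 13, 7, 18, 28, 28, 26, 37, 20]

Place pivot at position 4: [8, 13, 7, 18, 20, 28, 26, 37, 28]
Pivot position: 4

After partitioning with pivot 20, the array becomes [8, 13, 7, 18, 20, 28, 26, 37, 28]. The pivot is placed at index 4. All elements to the left of the pivot are <= 20, and all elements to the right are > 20.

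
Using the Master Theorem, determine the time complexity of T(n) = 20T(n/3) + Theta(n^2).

Master Theorem for T(n) = 20T(n/3) + O(n^2):

a = 20, b = 3, c = 2
log_b(a) = log_3(20) = 2.7268

Case 1: c = 2 < log_3(20) = 2.7268
T(n) = O(n^(log_3 20))

For T(n) = 20T(n/3) + O(n^2): log_3(20) = 2.7268. This is Case 1 of the Master Theorem (c < log_b(a), work dominated by leaves), giving O(n^(log_3 20)).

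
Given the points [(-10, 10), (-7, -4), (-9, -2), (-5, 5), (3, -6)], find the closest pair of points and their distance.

Computing all pairwise distances among 5 points:

d((-10, 10), (-7, -4)) = 14.3178
d((-10, 10), (-9, -2)) = 12.0416
d((-10, 10), (-5, 5)) = 7.0711
d((-10, 10), (3, -6)) = 20.6155
d((-7, -4), (-9, -2)) = 2.8284 <-- minimum
d((-7, -4), (-5, 5)) = 9.2195
d((-7, -4), (3, -6)) = 10.198
d((-9, -2), (-5, 5)) = 8.0623
d((-9, -2), (3, -6)) = 12.6491
d((-5, 5), (3, -6)) = 13.6015

Closest pair: (-7, -4) and (-9, -2) with distance 2.8284

The closest pair is (-7, -4) and (-9, -2) with Euclidean distance 2.8284. For 5 points, brute-force pairwise comparison is shown above. For large n, the divide-and-conquer algorithm (sort by x, recurse on halves, check the dividing strip) achieves O(n log n).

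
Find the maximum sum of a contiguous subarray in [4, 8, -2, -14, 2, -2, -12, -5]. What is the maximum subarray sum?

Using Kadane's algorithm on [4, 8, -2, -14, 2, -2, -12, -5]:

Scanning through the array:
Position 1 (value 8): max_ending_here = 12, max_so_far = 12
Position 2 (value -2): max_ending_here = 10, max_so_far = 12
Position 3 (value -14): max_ending_here = -4, max_so_far = 12
Position 4 (value 2): max_ending_here = 2, max_so_far = 12
Position 5 (value -2): max_ending_here = 0, max_so_far = 12
Position 6 (value -12): max_ending_here = -12, max_so_far = 12
Position 7 (value -5): max_ending_here = -5, max_so_far = 12

Maximum subarray: [4, 8]
Maximum sum: 12

The maximum subarray is [4, 8] with sum 12. This subarray runs from index 0 to index 1.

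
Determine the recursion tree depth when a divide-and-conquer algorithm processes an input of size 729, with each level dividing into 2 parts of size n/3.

For divide and conquer with division factor 3:

Problem sizes at each level:
Level 0: 729
Level 1: 243
Level 2: 81
Level 3: 27
Level 4: 9
Level 5: 3
Level 6: 1

The root is level 0 and the size-1 base case is level 6 (the tree spans levels 0 through 6, i.e. 7 levels counting the root), so the depth is the number of divisions: log_3(729) = 6

The recursion tree depth is log_3(729) = 6. At each level, the problem size is divided by 3, so it takes 6 divisions to reduce to a base case of size 1. The algorithm makes 2 recursive calls at each level.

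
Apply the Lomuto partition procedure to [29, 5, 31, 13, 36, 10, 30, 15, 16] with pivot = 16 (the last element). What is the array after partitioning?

Lomuto partition with pivot = 16:

Initial array: [29, 5, 31, 13, 36, 10, 30, 15, 16]

arr[0]=29 > 16: no swap
arr[1]=5 <= 16: swap with position 0, array becomes [5, 29, 31, 13, 36, 10, 30, 15, 16]
arr[2]=31 > 16: no swap
arr[3]=13 <= 16: swap with position 1, array becomes [5, 13, 31, 29, 36, 10, 30, 15, 16]
arr[4]=36 > 16: no swap
arr[5]=10 <= 16: swap with position 2, array becomes [5, 13, 10, 29, 36, 31, 30, 15, 16]
arr[6]=30 > 16: no swap
arr[7]=15 <= 16: swap with position 3, array becomes [5, 13, 10, 15, 36, 31, 30, 29, 16]

Place pivot at position 4: [5, 13, 10, 15, 16, 31, 30, 29, 36]
Pivot position: 4

After partitioning with pivot 16, the array becomes [5, 13, 10, 15, 16, 31, 30, 29, 36]. The pivot is placed at index 4. All elements to the left of the pivot are <= 16, and all elements to the right are > 16.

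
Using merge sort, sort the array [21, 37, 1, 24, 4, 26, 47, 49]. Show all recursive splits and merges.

Merge sort trace:

Split: [21, 37, 1, 24, 4, 26, 47, 49] -> [21, 37, 1, 24] and [4, 26, 47, 49]
  Split: [21, 37, 1, 24] -> [21, 37] and [1, 24]
    Split: [21, 37] -> [21] and [37]
    Merge: [21] + [37] -> [21, 37]
    Split: [1, 24] -> [1] and [24]
    Merge: [1] + [24] -> [1, 24]
  Merge: [21, 37] + [1, 24] -> [1, 21, 24, 37]
  Split: [4, 26, 47, 49] -> [4, 26] and [47, 49]
    Split: [4, 26] -> [4] and [26]
    Merge: [4] + [26] -> [4, 26]
    Split: [47, 49] -> [47] and [49]
    Merge: [47] + [49] -> [47, 49]
  Merge: [4, 26] + [47, 49] -> [4, 26, 47, 49]
Merge: [1, 21, 24, 37] + [4, 26, 47, 49] -> [1, 4, 21, 24, 26, 37, 47, 49]

Final sorted array: [1, 4, 21, 24, 26, 37, 47, 49]

The merge sort proceeds by recursively splitting the array and merging sorted halves.
After all merges, the sorted array is [1, 4, 21, 24, 26, 37, 47, 49].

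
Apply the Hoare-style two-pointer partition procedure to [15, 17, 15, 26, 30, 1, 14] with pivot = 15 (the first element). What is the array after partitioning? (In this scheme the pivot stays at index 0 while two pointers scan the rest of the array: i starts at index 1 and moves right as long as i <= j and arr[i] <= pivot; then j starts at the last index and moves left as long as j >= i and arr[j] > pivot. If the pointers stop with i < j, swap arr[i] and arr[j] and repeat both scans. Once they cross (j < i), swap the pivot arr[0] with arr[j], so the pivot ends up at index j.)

Hoare-style two-pointer partition with pivot = 15:

Initial array: [15, 17, 15, 26, 30, 1, 14]

Pointers start at i = 1, j = 6.
i stops at index 1 (arr[1]=17 > 15), j stops at index 6 (arr[6]=14 <= 15): swap arr[1] and arr[6], array becomes [15, 14, 15, 26, 30, 1, 17]
i stops at index 3 (arr[3]=26 > 15), j stops at index 5 (arr[5]=1 <= 15): swap arr[3] and arr[5], array becomes [15, 14, 15, 1, 30, 26, 17]
i ends at 4, j ends at 3: the pointers have crossed (j < i), so scanning stops.

Swap pivot arr[0] with arr[3] to place pivot at position 3: [1, 14, 15, 15, 30, 26, 17]
Pivot position: 3

After partitioning with pivot 15, the array becomes [1, 14, 15, 15, 30, 26, 17]. The pivot is placed at index 3. All elements to the left of the pivot are <= 15, and all elements to the right are > 15.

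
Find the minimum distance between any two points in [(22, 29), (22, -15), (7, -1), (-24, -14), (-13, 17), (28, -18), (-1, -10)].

Computing all pairwise distances among 7 points:

d((22, 29), (22, -15)) = 44.0
d((22, 29), (7, -1)) = 33.541
d((22, 29), (-24, -14)) = 62.9682
d((22, 29), (-13, 17)) = 37.0
d((22, 29), (28, -18)) = 47.3814
d((22, 29), (-1, -10)) = 45.2769
d((22, -15), (7, -1)) = 20.5183
d((22, -15), (-24, -14)) = 46.0109
d((22, -15), (-13, 17)) = 47.4236
d((22, -15), (28, -18)) = 6.7082 <-- minimum
d((22, -15), (-1, -10)) = 23.5372
d((7, -1), (-24, -14)) = 33.6155
d((7, -1), (-13, 17)) = 26.9072
d((7, -1), (28, -18)) = 27.0185
d((7, -1), (-1, -10)) = 12.0416
d((-24, -14), (-13, 17)) = 32.8938
d((-24, -14), (28, -18)) = 52.1536
d((-24, -14), (-1, -10)) = 23.3452
d((-13, 17), (28, -18)) = 53.9073
d((-13, 17), (-1, -10)) = 29.5466
d((28, -18), (-1, -10)) = 30.0832

Closest pair: (22, -15) and (28, -18) with distance 6.7082

The closest pair is (22, -15) and (28, -18) with Euclidean distance 6.7082. For 7 points, brute-force pairwise comparison is shown above. For large n, the divide-and-conquer algorithm (sort by x, recurse on halves, check the dividing strip) achieves O(n log n).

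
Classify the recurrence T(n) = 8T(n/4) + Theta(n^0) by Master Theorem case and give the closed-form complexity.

Master Theorem for T(n) = 8T(n/4) + O(n^0):

a = 8, b = 4, c = 0
log_b(a) = log_4(8) = 1.5000

Case 1: c = 0 < log_4(8) = 1.5000
T(n) = O(n^(log_4 8))

For T(n) = 8T(n/4) + O(n^0): log_4(8) = 1.5000. This is Case 1 of the Master Theorem (c < log_b(a), work dominated by leaves), giving O(n^(log_4 8)).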